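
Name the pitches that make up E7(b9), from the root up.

E7(b9) is a dominant seventh flat nine built on E.
- root: E
- major 3rd: G#
- perfect 5th: B
- minor 7th: D
- minor 9th: F

E – G# – B – D – F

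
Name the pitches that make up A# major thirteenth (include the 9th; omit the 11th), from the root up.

A# major thirteenth is a major thirteenth built on A-sharp.
root → A-sharp
3rd (major 3rd) → C-double-sharp
5th (perfect 5th) → E-sharp
7th (major 7th) → G-double-sharp
9th (major 9th) → B-sharp
13th (major 13th) → F-double-sharp

A-sharp  C-double-sharp  E-sharp  G-double-sharp  B-sharp  F-double-sharp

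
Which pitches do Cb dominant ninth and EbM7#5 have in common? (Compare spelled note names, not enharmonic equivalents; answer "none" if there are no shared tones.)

Cb dominant ninth: Cb Eb Gb Bbb Db
EbM7#5: Eb G B D
Common to both → Eb.

Eb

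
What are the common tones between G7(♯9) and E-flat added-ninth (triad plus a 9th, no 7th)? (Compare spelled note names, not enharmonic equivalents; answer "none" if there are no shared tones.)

G7(♯9) = G, B, D, F, A#.
E-flat added-ninth = Eb, G, Bb, F.
Shared: G, F.

G, F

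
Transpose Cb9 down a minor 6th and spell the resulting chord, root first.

Eb  G  Bb  Db  F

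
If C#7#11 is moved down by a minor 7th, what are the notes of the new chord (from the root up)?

C# down a minor 7th → D#. New chord: D# dominant seventh sharp eleven.
D# — root
F## — major 3rd
A# — perfect 5th
C# — minor 7th
G## — augmented 11th

D#  F##  A#  C#  G##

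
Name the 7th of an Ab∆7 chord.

Root of Ab∆7 = Ab. The 7th is a major 7th: Ab up a major 7th → G.

G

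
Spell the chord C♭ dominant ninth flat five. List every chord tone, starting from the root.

C-flat, E-flat, G-double-flat, B-double-flat, D-flat

C♭ dominant ninth flat five is a dominant ninth flat five built on C-flat.
Root: C-flat
Major 3rd (3rd): E-flat
Diminished 5th (5th): G-double-flat
Minor 7th (7th): B-double-flat
Major 9th (9th): D-flat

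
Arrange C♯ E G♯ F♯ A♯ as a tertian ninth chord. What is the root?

F♯

Stacking in thirds gives F♯ – A♯ – C♯ – E – G♯, so F♯ is the root — F♯ dominant ninth.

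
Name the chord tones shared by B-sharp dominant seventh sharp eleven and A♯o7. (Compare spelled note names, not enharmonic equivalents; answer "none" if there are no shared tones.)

B-sharp dominant seventh sharp eleven = B#, D##, F##, A#, E##.
A♯o7 = A#, C#, E, G.
Shared: A#.

A#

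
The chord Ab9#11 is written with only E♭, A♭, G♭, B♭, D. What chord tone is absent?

C

Ab9#11 = A♭, C, E♭, G♭, B♭, D. The voicing lacks the 3rd (major 3rd), C.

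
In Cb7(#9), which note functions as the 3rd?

Root of Cb7(#9) = Cb. The 3rd is a major 3rd: Cb up a major 3rd → Eb.

Eb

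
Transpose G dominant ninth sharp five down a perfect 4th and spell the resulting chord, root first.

Transposed root: G → D (perfect 4th down). So we spell D dominant ninth sharp five:
D — root
F-sharp — major 3rd
A-sharp — augmented 5th
C — minor 7th
E — major 9th

D  F-sharp  A-sharp  C  E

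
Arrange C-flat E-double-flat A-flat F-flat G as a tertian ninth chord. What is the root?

Stacking in thirds gives F-flat – A-flat – C-flat – E-double-flat – G, so F-flat is the root — F-flat dominant seventh sharp nine.

F-flat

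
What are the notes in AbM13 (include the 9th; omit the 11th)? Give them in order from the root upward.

AbM13 is a major thirteenth built on Ab.
root → Ab
3rd (major 3rd) → C
5th (perfect 5th) → Eb
7th (major 7th) → G
9th (major 9th) → Bb
13th (major 13th) → F

Ab, C, Eb, G, Bb, F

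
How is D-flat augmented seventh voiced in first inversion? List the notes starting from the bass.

D-flat augmented seventh = Db–F–A–Cb; first inversion → third (F) lowest.

F, A, Cb, Db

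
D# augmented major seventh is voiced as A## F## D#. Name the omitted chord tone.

C##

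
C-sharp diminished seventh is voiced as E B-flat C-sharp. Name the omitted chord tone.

C-sharp diminished seventh = C-sharp, E, G, B-flat. The voicing lacks the 5th (diminished 5th), G.

G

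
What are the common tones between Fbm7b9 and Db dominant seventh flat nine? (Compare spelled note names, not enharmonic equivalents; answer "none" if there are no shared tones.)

Fbm7b9: Fb Abb Cb Ebb Gbb
Db dominant seventh flat nine: Db F Ab Cb Ebb
Common to both → Cb, Ebb.

Cb, Ebb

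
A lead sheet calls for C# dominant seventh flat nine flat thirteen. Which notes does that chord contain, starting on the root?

C# dominant seventh flat nine flat thirteen: dominant seventh flat nine flat thirteen on C#.
C# — root
E# — major 3rd
G# — perfect 5th
B — minor 7th
D — minor 9th
A — minor 13th

C# E# G# B D A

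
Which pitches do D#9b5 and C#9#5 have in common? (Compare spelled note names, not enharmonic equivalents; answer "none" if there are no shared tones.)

D#9b5: D# F## A C# E#
C#9#5: C# E# G## B D#
Common to both → D#, C#, E#.

D# C# E#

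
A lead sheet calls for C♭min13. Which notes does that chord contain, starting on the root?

Cb, Ebb, Gb, Bbb, Db, Fb, Ab

C♭min13: minor thirteenth on Cb.
- root: Cb
- minor 3rd: Ebb
- perfect 5th: Gb
- minor 7th: Bbb
- major 9th: Db
- perfect 11th: Fb
- major 13th: Ab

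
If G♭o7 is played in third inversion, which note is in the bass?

Fbb

G♭o7 in root position is Gb–Bbb–Dbb–Fbb.
Third inversion places the seventh in the bass, which is Fbb.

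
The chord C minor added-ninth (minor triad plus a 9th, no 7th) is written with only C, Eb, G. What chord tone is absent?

D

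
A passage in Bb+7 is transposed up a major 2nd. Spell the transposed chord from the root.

C E G# Bb

Transposed root: Bb → C (major 2nd up). So we spell C augmented seventh:
Root: C
Major 3rd (3rd): E
Augmented 5th (5th): G#
Minor 7th (7th): Bb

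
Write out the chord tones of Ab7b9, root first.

Ab  C  Eb  Gb  Bbb

Ab7b9: dominant seventh flat nine on Ab.
Root: Ab
Major 3rd (3rd): C
Perfect 5th (5th): Eb
Minor 7th (7th): Gb
Minor 9th (9th): Bbb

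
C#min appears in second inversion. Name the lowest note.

C#min = C#–E–G#. Second inversion → fifth in the bass = G#.

G#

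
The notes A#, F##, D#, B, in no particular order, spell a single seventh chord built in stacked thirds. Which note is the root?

Stacking in thirds gives B – D# – F## – A#, so B is the root — B augmented major seventh.

B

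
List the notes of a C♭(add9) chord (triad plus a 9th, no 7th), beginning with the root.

C♭(add9): added-ninth on Cb.
- root: Cb
- major 3rd: Eb
- perfect 5th: Gb
- major 9th: Db

Cb – Eb – Gb – Db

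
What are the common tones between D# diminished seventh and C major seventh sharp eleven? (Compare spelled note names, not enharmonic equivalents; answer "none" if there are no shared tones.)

F# – C

D# diminished seventh: D# F# A C
C major seventh sharp eleven: C E G B F#
Common to both → F#, C.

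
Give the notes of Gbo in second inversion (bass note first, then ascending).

Dbb Gb Bbb

In root position, Gbo is Gb–Bbb–Dbb.
Second inversion puts the fifth (Dbb) in the bass.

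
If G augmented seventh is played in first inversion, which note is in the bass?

B

G augmented seventh = G–B–D#–F. First inversion → third in the bass = B.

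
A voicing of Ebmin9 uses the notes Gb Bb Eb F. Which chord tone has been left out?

Db

The full Ebmin9 chord is Eb, Gb, Bb, Db, F.
Comparing with the voicing, the minor 7th (7th) — Db — is absent.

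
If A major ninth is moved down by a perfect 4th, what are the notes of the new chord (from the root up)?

A perfect 4th down from A is E, so the new chord is E major ninth.
Root: E
Major 3rd (3rd): G#
Perfect 5th (5th): B
Major 7th (7th): D#
Major 9th (9th): F#

E, G#, B, D#, F#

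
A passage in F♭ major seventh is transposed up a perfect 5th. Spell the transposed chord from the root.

C-flat, E-flat, G-flat, B-flat

F-flat up a perfect 5th → C-flat. New chord: C-flat major seventh.
root → C-flat
3rd (major 3rd) → E-flat
5th (perfect 5th) → G-flat
7th (major 7th) → B-flat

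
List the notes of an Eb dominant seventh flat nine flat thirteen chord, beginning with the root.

Root E-flat, quality dominant seventh flat nine flat thirteen:
E-flat — root
G — major 3rd
B-flat — perfect 5th
D-flat — minor 7th
F-flat — minor 9th
C-flat — minor 13th

E-flat – G – B-flat – D-flat – F-flat – C-flat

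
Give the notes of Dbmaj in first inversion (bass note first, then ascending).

F – A♭ – D♭

Dbmaj = D♭–F–A♭; first inversion → third (F) lowest.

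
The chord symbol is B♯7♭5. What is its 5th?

F#

B♯7♭5 is built on B#; its 5th is a diminished 5th above the root.
A fifth above B uses the letter F, and the diminished 5th above B# is F#.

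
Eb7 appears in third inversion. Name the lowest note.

Db

Eb7 = Eb–G–Bb–Db. Third inversion → seventh in the bass = Db.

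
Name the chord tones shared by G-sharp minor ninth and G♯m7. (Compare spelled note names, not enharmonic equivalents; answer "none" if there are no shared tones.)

G-sharp minor ninth: G# B D# F# A#
G♯m7: G# B D# F#
Common to both → G#, B, D#, F#.

G#, B, D#, F#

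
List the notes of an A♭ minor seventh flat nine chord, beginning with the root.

A♭ minor seventh flat nine is a minor seventh flat nine built on A♭.
Root: A♭
Minor 3rd (3rd): C♭
Perfect 5th (5th): E♭
Minor 7th (7th): G♭
Minor 9th (9th): B𝄫

A♭  C♭  E♭  G♭  B𝄫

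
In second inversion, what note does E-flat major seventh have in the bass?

E-flat major seventh in root position is Eb–G–Bb–D.
Second inversion places the fifth in the bass, which is Bb.

Bb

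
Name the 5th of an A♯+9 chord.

E𝄪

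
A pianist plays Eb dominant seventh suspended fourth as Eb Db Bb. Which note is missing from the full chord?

Ab

The full Eb dominant seventh suspended fourth chord is Eb, Ab, Bb, Db.
Comparing with the voicing, the perfect 4th (4th) — Ab — is absent.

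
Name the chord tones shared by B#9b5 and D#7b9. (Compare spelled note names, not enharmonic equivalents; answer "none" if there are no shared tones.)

A#

B#9b5 = B#, D##, F#, A#, C##.
D#7b9 = D#, F##, A#, C#, E.
Shared: A#.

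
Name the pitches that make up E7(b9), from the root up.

E G♯ B D F

Root E, quality dominant seventh flat nine:
- root: E
- major 3rd: G♯
- perfect 5th: B
- minor 7th: D
- minor 9th: F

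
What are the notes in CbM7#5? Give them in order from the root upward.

Root Cb, quality augmented major seventh:
- root: Cb
- major 3rd: Eb
- augmented 5th: G
- major 7th: Bb

Cb  Eb  G  Bb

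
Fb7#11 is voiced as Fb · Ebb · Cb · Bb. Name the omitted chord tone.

Fb7#11 = Fb, Ab, Cb, Ebb, Bb. The voicing lacks the 3rd (major 3rd), Ab.

Ab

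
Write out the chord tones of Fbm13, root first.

Fb, Abb, Cb, Ebb, Gb, Bbb, Db

Fbm13 is a minor thirteenth built on Fb.
Fb — root
Abb — minor 3rd
Cb — perfect 5th
Ebb — minor 7th
Gb — major 9th
Bbb — perfect 11th
Db — major 13th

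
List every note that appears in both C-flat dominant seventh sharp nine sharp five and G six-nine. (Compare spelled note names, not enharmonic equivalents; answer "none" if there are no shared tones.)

G, D

C-flat dominant seventh sharp nine sharp five = C-flat, E-flat, G, B-double-flat, D.
G six-nine = G, B, D, E, A.
Shared: G, D.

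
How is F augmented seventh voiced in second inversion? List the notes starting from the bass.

C-sharp, E-flat, F, A

In root position, F augmented seventh is F–A–C-sharp–E-flat.
Second inversion puts the fifth (C-sharp) in the bass.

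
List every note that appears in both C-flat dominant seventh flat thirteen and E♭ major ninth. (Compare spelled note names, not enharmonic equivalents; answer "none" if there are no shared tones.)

C-flat dominant seventh flat thirteen = C♭, E♭, G♭, B𝄫, A𝄫.
E♭ major ninth = E♭, G, B♭, D, F.
Shared: E♭.

E♭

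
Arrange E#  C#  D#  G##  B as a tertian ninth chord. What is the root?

C#

Arranged so that each adjacent pair is a third by letter name: C# – E# – G## – B – D#.
The bottom of that stack, C#, is the root (this is C# dominant ninth sharp five).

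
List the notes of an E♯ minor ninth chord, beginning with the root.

E♯ minor ninth: minor ninth on E#.
Root: E#
Minor 3rd (3rd): G#
Perfect 5th (5th): B#
Minor 7th (7th): D#
Major 9th (9th): F##

E#, G#, B#, D#, F##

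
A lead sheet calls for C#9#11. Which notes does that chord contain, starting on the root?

C# – E# – G# – B – D# – F##

C#9#11: dominant ninth sharp eleven on C#.
C# — root
E# — major 3rd
G# — perfect 5th
B — minor 7th
D# — major 9th
F## — augmented 11th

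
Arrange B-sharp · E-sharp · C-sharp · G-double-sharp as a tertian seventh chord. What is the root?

Stacking in thirds gives C-sharp – E-sharp – G-double-sharp – B-sharp, so C-sharp is the root — C-sharp augmented major seventh.

C-sharp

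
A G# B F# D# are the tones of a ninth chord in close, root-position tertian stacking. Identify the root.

G#

Arranged so that each adjacent pair is a third by letter name: G# – B – D# – F# – A.
The bottom of that stack, G#, is the root (this is G# minor seventh flat nine).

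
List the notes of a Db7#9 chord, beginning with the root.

Db7#9: dominant seventh sharp nine on Db.
Root: Db
Major 3rd (3rd): F
Perfect 5th (5th): Ab
Minor 7th (7th): Cb
Augmented 9th (9th): E

Db, F, Ab, Cb, E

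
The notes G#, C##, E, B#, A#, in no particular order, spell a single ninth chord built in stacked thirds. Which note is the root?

A#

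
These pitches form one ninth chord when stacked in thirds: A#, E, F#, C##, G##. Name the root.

F#

Arranged so that each adjacent pair is a third by letter name: F# – A# – C## – E – G##.
The bottom of that stack, F#, is the root (this is F# dominant seventh sharp nine sharp five).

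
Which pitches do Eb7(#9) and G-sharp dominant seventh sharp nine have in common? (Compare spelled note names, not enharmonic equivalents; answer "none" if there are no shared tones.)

Eb7(#9): Eb G Bb Db F#
G-sharp dominant seventh sharp nine: G# B# D# F# A##
Common to both → F#.

F#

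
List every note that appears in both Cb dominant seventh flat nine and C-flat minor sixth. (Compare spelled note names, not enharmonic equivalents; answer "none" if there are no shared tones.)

Cb dominant seventh flat nine: C-flat E-flat G-flat B-double-flat D-double-flat
C-flat minor sixth: C-flat E-double-flat G-flat A-flat
Common to both → C-flat, G-flat.

C-flat, G-flat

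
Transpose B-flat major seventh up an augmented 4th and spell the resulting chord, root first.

E – G-sharp – B – D-sharp

An augmented 4th up from B-flat is E, so the new chord is E major seventh.
root → E
3rd (major 3rd) → G-sharp
5th (perfect 5th) → B
7th (major 7th) → D-sharp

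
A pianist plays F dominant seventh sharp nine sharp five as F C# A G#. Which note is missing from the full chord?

Eb

The full F dominant seventh sharp nine sharp five chord is F, A, C#, Eb, G#.
Comparing with the voicing, the minor 7th (7th) — Eb — is absent.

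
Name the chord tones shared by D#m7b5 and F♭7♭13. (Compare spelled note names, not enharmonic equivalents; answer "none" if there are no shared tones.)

D#m7b5 = D♯, F♯, A, C♯.
F♭7♭13 = F♭, A♭, C♭, E𝄫, D𝄫.
Shared: none.

none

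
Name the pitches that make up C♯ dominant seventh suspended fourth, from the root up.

C♯ dominant seventh suspended fourth is a dominant seventh suspended fourth built on C-sharp.
root → C-sharp
4th (perfect 4th) → F-sharp
5th (perfect 5th) → G-sharp
7th (minor 7th) → B

C-sharp  F-sharp  G-sharp  B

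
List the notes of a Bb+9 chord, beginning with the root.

Root Bb, quality dominant ninth sharp five:
- root: Bb
- major 3rd: D
- augmented 5th: F#
- minor 7th: Ab
- major 9th: C

Bb – D – F# – Ab – C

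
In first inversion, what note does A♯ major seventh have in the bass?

A♯ major seventh = A#–C##–E#–G##. First inversion → third in the bass = C##.

C##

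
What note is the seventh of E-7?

D

E-7 is built on E; its 7th is a minor 7th above the root.
A seventh above E uses the letter D, and the minor 7th above E is D.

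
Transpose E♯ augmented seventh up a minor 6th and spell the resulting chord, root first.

C-sharp  E-sharp  G-double-sharp  B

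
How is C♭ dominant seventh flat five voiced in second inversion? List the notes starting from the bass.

C♭ dominant seventh flat five = C-flat–E-flat–G-double-flat–B-double-flat; second inversion → fifth (G-double-flat) lowest.

G-double-flat, B-double-flat, C-flat, E-flat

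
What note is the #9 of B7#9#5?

C##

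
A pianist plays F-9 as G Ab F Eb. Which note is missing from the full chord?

C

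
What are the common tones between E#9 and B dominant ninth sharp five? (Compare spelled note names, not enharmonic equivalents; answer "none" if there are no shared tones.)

D#, F##

E#9 = E#, G##, B#, D#, F##.
B dominant ninth sharp five = B, D#, F##, A, C#.
Shared: D#, F##.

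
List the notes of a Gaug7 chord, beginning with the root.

Gaug7 is an augmented seventh built on G.
G — root
B — major 3rd
D# — augmented 5th
F — minor 7th

G  B  D#  F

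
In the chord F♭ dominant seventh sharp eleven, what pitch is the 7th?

E-double-flat

F♭ dominant seventh sharp eleven is built on F-flat; its 7th is a minor 7th above the root.
A seventh above F uses the letter E, and the minor 7th above F-flat is E-double-flat.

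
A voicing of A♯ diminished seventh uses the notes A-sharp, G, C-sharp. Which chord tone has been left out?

E

A♯ diminished seventh = A-sharp, C-sharp, E, G. The voicing lacks the 5th (diminished 5th), E.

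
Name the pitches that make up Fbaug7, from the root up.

Fbaug7 is an augmented seventh built on Fb.
- root: Fb
- major 3rd: Ab
- augmented 5th: C
- minor 7th: Ebb

Fb  Ab  C  Ebb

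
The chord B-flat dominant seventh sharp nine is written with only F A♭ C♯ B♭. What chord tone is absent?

D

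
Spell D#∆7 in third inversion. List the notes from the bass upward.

In root position, D#∆7 is D#–F##–A#–C##.
Third inversion puts the seventh (C##) in the bass.

C## – D# – F## – A#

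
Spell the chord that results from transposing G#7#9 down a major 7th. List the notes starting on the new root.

A, C♯, E, G, B♯

A major 7th down from G♯ is A, so the new chord is A dominant seventh sharp nine.
Root: A
Major 3rd (3rd): C♯
Perfect 5th (5th): E
Minor 7th (7th): G
Augmented 9th (9th): B♯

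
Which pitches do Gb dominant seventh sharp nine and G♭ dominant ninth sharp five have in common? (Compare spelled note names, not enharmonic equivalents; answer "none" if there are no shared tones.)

G-flat  B-flat  F-flat

Gb dominant seventh sharp nine: G-flat B-flat D-flat F-flat A
G♭ dominant ninth sharp five: G-flat B-flat D F-flat A-flat
Common to both → G-flat, B-flat, F-flat.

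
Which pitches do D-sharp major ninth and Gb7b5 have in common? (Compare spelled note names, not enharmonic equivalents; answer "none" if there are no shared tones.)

none

D-sharp major ninth = D♯, F𝄪, A♯, C𝄪, E♯.
Gb7b5 = G♭, B♭, D𝄫, F♭.
Shared: none.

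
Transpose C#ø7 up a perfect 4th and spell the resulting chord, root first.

F#, A, C, E

Transposed root: C# → F# (perfect 4th up). So we spell F# half-diminished seventh:
root → F#
3rd (minor 3rd) → A
5th (diminished 5th) → C
7th (minor 7th) → E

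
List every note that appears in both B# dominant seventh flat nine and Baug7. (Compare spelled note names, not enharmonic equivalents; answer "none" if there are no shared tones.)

F##

B# dominant seventh flat nine = B#, D##, F##, A#, C#.
Baug7 = B, D#, F##, A.
Shared: F##.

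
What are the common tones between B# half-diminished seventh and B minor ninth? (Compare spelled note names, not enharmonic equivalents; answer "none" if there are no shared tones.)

F-sharp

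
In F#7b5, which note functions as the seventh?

E

F#7b5 is built on F#; its 7th is a minor 7th above the root.
A seventh above F uses the letter E, and the minor 7th above F# is E.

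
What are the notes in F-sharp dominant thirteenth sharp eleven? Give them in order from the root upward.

F#  A#  C#  E  G#  B#  D#

Root F#, quality dominant thirteenth sharp eleven:
root → F#
3rd (major 3rd) → A#
5th (perfect 5th) → C#
7th (minor 7th) → E
9th (major 9th) → G#
11th (augmented 11th) → B#
13th (major 13th) → D#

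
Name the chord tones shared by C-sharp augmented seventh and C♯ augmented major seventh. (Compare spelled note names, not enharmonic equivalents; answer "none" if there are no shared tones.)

C-sharp augmented seventh: C-sharp E-sharp G-double-sharp B
C♯ augmented major seventh: C-sharp E-sharp G-double-sharp B-sharp
Common to both → C-sharp, E-sharp, G-double-sharp.

C-sharp  E-sharp  G-double-sharp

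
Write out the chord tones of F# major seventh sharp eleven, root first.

F-sharp A-sharp C-sharp E-sharp B-sharp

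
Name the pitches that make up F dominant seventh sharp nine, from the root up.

F, A, C, E-flat, G-sharp

Root F, quality dominant seventh sharp nine:
F — root
A — major 3rd
C — perfect 5th
E-flat — minor 7th
G-sharp — augmented 9th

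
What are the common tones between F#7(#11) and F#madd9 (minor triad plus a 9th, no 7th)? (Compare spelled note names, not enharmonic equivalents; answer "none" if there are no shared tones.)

F#7(#11): F# A# C# E B#
F#madd9: F# A C# G#
Common to both → F#, C#.

F#  C#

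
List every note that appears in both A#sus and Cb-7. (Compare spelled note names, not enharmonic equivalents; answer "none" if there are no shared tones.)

none

A#sus = A♯, D♯, E♯.
Cb-7 = C♭, E𝄫, G♭, B𝄫.
Shared: none.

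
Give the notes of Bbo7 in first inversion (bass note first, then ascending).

D♭ – F♭ – A𝄫 – B♭

Bbo7 = B♭–D♭–F♭–A𝄫; first inversion → third (D♭) lowest.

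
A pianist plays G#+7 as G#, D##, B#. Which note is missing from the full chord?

G#+7 = G#, B#, D##, F#. The voicing lacks the 7th (minor 7th), F#.

F#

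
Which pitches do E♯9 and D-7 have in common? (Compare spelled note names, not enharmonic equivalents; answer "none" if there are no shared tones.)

E♯9 = E#, G##, B#, D#, F##.
D-7 = D, F, A, C.
Shared: none.

none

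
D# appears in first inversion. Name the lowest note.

D# = D#–F##–A#. First inversion → third in the bass = F##.

F##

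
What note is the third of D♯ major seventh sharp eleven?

F##

D♯ major seventh sharp eleven is built on D#; its 3rd is a major 3rd above the root.
A third above D uses the letter F, and the major 3rd above D# is F##.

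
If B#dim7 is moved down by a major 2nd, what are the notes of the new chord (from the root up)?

Transposed root: B♯ → A♯ (major 2nd down). So we spell A♯ diminished seventh:
Root: A♯
Minor 3rd (3rd): C♯
Diminished 5th (5th): E
Diminished 7th (7th): G

A♯ – C♯ – E – G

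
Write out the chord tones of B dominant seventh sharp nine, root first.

B, D♯, F♯, A, C𝄪

B dominant seventh sharp nine is a dominant seventh sharp nine built on B.
root → B
3rd (major 3rd) → D♯
5th (perfect 5th) → F♯
7th (minor 7th) → A
9th (augmented 9th) → C𝄪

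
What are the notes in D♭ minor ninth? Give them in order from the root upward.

Db – Fb – Ab – Cb – Eb

D♭ minor ninth is a minor ninth built on Db.
- root: Db
- minor 3rd: Fb
- perfect 5th: Ab
- minor 7th: Cb
- major 9th: Eb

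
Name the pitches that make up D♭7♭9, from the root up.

Db, F, Ab, Cb, Ebb

D♭7♭9 is a dominant seventh flat nine built on Db.
Root: Db
Major 3rd (3rd): F
Perfect 5th (5th): Ab
Minor 7th (7th): Cb
Minor 9th (9th): Ebb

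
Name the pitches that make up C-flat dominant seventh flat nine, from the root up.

C♭, E♭, G♭, B𝄫, D𝄫

Root C♭, quality dominant seventh flat nine:
Root: C♭
Major 3rd (3rd): E♭
Perfect 5th (5th): G♭
Minor 7th (7th): B𝄫
Minor 9th (9th): D𝄫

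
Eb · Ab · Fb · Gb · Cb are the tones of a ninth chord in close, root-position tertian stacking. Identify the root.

Stacking in thirds gives Fb – Ab – Cb – Eb – Gb, so Fb is the root — Fb major ninth.

Fb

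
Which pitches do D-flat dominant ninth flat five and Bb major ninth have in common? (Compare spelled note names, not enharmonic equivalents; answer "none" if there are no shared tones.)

D-flat dominant ninth flat five = D-flat, F, A-double-flat, C-flat, E-flat.
Bb major ninth = B-flat, D, F, A, C.
Shared: F.

F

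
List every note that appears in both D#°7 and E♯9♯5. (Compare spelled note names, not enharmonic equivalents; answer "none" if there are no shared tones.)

D#°7: D# F# A C
E♯9♯5: E# G## B## D# F##
Common to both → D#.

D#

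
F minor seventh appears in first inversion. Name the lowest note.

Ab

F minor seventh in root position is F–Ab–C–Eb.
First inversion places the third in the bass, which is Ab.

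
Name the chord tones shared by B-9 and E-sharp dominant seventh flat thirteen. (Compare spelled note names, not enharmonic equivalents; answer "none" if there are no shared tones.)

C#

B-9: B D F# A C#
E-sharp dominant seventh flat thirteen: E# G## B# D# C#
Common to both → C#.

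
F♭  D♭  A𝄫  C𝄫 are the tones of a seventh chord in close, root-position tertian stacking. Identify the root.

D♭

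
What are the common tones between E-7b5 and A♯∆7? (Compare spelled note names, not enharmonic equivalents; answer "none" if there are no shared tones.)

none

E-7b5: E G Bb D
A♯∆7: A# C## E# G##
Common to both → none.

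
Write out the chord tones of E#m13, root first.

E♯ G♯ B♯ D♯ F𝄪 A♯ C𝄪

Root E♯, quality minor thirteenth:
root → E♯
3rd (minor 3rd) → G♯
5th (perfect 5th) → B♯
7th (minor 7th) → D♯
9th (major 9th) → F𝄪
11th (perfect 11th) → A♯
13th (major 13th) → C𝄪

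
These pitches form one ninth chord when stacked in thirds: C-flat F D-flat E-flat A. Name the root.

Stacking in thirds gives D-flat – F – A – C-flat – E-flat, so D-flat is the root — D-flat dominant ninth sharp five.

D-flat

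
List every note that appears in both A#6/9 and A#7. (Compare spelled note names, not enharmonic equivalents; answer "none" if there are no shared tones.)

A#6/9 = A#, C##, E#, F##, B#.
A#7 = A#, C##, E#, G#.
Shared: A#, C##, E#.

A#  C##  E#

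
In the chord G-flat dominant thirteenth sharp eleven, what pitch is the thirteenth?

Eb

G-flat dominant thirteenth sharp eleven is built on Gb; its 13th is a major 13th above the root.
A sixth above G uses the letter E, and the major 13th above Gb is Eb.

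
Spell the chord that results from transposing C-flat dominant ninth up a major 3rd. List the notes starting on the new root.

E-flat – G – B-flat – D-flat – F

A major 3rd up from C-flat is E-flat, so the new chord is E-flat dominant ninth.
root → E-flat
3rd (major 3rd) → G
5th (perfect 5th) → B-flat
7th (minor 7th) → D-flat
9th (major 9th) → F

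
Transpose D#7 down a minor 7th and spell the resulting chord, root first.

E#, G##, B#, D#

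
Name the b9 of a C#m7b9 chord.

Root of C#m7b9 = C#. The 9th is a minor 9th: C# up a minor 9th → D.

D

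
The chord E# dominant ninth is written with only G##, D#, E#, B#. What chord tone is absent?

E# dominant ninth = E#, G##, B#, D#, F##. The voicing lacks the 9th (major 9th), F##.

F##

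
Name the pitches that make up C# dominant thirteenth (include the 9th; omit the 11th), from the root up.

C-sharp – E-sharp – G-sharp – B – D-sharp – A-sharp

C# dominant thirteenth is a dominant thirteenth built on C-sharp.
C-sharp — root
E-sharp — major 3rd
G-sharp — perfect 5th
B — minor 7th
D-sharp — major 9th
A-sharp — major 13th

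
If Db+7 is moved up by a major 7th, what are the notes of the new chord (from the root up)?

A major 7th up from Db is C, so the new chord is C augmented seventh.
Root: C
Major 3rd (3rd): E
Augmented 5th (5th): G#
Minor 7th (7th): Bb

C, E, G#, Bb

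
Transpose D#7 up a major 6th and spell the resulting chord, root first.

A major 6th up from D# is B#, so the new chord is B# dominant seventh.
Root: B#
Major 3rd (3rd): D##
Perfect 5th (5th): F##
Minor 7th (7th): A#

B#, D##, F##, A#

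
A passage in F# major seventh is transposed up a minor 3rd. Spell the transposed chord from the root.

A – C-sharp – E – G-sharp

F-sharp up a minor 3rd → A. New chord: A major seventh.
Root: A
Major 3rd (3rd): C-sharp
Perfect 5th (5th): E
Major 7th (7th): G-sharp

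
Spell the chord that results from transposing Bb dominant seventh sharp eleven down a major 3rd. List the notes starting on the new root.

A major 3rd down from B-flat is G-flat, so the new chord is G-flat dominant seventh sharp eleven.
- root: G-flat
- major 3rd: B-flat
- perfect 5th: D-flat
- minor 7th: F-flat
- augmented 11th: C

G-flat, B-flat, D-flat, F-flat, C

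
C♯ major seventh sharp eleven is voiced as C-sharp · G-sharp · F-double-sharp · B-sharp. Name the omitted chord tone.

E-sharp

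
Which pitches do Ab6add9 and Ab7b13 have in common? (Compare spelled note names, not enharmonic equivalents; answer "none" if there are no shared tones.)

Ab  C  Eb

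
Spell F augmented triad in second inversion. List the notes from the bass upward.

C#  F  A

In root position, F augmented triad is F–A–C#.
Second inversion puts the fifth (C#) in the bass.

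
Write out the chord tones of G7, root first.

G, B, D, F

G7: dominant seventh on G.
G — root
B — major 3rd
D — perfect 5th
F — minor 7th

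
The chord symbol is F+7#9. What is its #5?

F+7#9 is built on F; its 5th is an augmented 5th above the root.
A fifth above F uses the letter C, and the augmented 5th above F is C♯.

C♯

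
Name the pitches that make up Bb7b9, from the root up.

Root Bb, quality dominant seventh flat nine:
- root: Bb
- major 3rd: D
- perfect 5th: F
- minor 7th: Ab
- minor 9th: Cb

Bb, D, F, Ab, Cb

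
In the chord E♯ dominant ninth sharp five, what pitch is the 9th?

F-double-sharp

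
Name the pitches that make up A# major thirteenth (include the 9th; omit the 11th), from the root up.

A# major thirteenth: major thirteenth on A♯.
- root: A♯
- major 3rd: C𝄪
- perfect 5th: E♯
- major 7th: G𝄪
- major 9th: B♯
- major 13th: F𝄪

A♯ – C𝄪 – E♯ – G𝄪 – B♯ – F𝄪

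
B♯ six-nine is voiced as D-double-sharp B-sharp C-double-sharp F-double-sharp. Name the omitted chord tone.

G-double-sharp

The full B♯ six-nine chord is B-sharp, D-double-sharp, F-double-sharp, G-double-sharp, C-double-sharp.
Comparing with the voicing, the major 6th (6th) — G-double-sharp — is absent.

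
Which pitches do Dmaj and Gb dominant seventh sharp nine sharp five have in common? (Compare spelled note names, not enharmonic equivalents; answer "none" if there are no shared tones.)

Dmaj = D, F♯, A.
Gb dominant seventh sharp nine sharp five = G♭, B♭, D, F♭, A.
Shared: D, A.

D, A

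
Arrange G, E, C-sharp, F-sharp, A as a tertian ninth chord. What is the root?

Stacking in thirds gives F-sharp – A – C-sharp – E – G, so F-sharp is the root — F-sharp minor seventh flat nine.

F-sharp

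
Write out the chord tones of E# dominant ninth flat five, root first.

E-sharp – G-double-sharp – B – D-sharp – F-double-sharp

E# dominant ninth flat five is a dominant ninth flat five built on E-sharp.
root → E-sharp
3rd (major 3rd) → G-double-sharp
5th (diminished 5th) → B
7th (minor 7th) → D-sharp
9th (major 9th) → F-double-sharp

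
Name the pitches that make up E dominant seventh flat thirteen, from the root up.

E  G-sharp  B  D  C

E dominant seventh flat thirteen: dominant seventh flat thirteen on E.
root → E
3rd (major 3rd) → G-sharp
5th (perfect 5th) → B
7th (minor 7th) → D
13th (minor 13th) → C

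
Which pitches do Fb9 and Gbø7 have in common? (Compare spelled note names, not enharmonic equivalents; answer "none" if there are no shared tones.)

Fb, Gb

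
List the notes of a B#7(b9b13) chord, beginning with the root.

B#  D##  F##  A#  C#  G#

Root B#, quality dominant seventh flat nine flat thirteen:
B# — root
D## — major 3rd
F## — perfect 5th
A# — minor 7th
C# — minor 9th
G# — minor 13th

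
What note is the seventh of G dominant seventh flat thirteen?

F

Root of G dominant seventh flat thirteen = G. The 7th is a minor 7th: G up a minor 7th → F.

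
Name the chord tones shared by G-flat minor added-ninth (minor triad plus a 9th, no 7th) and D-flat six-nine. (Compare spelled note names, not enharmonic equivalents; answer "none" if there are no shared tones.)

D-flat A-flat

G-flat minor added-ninth: G-flat B-double-flat D-flat A-flat
D-flat six-nine: D-flat F A-flat B-flat E-flat
Common to both → D-flat, A-flat.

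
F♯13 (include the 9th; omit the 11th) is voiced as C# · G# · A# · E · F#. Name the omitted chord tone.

F♯13 = F#, A#, C#, E, G#, D#. The voicing lacks the 13th (major 13th), D#.

D#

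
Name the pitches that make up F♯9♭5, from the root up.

F♯9♭5: dominant ninth flat five on F#.
- root: F#
- major 3rd: A#
- diminished 5th: C
- minor 7th: E
- major 9th: G#

F#  A#  C  E  G#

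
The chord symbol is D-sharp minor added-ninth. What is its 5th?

A♯

D-sharp minor added-ninth is built on D♯; its 5th is a perfect 5th above the root.
A fifth above D uses the letter A, and the perfect 5th above D♯ is A♯.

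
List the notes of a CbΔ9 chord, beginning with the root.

CbΔ9 is a major ninth built on C♭.
root → C♭
3rd (major 3rd) → E♭
5th (perfect 5th) → G♭
7th (major 7th) → B♭
9th (major 9th) → D♭

C♭  E♭  G♭  B♭  D♭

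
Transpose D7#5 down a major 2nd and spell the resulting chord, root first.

C – E – G♯ – B♭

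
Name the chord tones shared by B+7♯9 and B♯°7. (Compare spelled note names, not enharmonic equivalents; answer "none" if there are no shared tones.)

B+7♯9 = B, D#, F##, A, C##.
B♯°7 = B#, D#, F#, A.
Shared: D#, A.

D#, A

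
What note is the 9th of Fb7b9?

G𝄫

Fb7b9 is built on F♭; its 9th is a minor 9th above the root.
A second above F uses the letter G, and the minor 9th above F♭ is G𝄫.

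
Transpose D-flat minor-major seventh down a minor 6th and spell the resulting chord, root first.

F A-flat C E

Transposed root: D-flat → F (minor 6th down). So we spell F minor-major seventh:
root → F
3rd (minor 3rd) → A-flat
5th (perfect 5th) → C
7th (major 7th) → E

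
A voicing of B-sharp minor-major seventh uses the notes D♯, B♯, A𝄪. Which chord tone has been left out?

B-sharp minor-major seventh = B♯, D♯, F𝄪, A𝄪. The voicing lacks the 5th (perfect 5th), F𝄪.

F𝄪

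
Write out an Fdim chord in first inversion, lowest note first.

In root position, Fdim is F–Ab–Cb.
First inversion puts the third (Ab) in the bass.

Ab – Cb – F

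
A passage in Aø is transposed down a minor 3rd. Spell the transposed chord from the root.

A minor 3rd down from A is F♯, so the new chord is F♯ half-diminished seventh.
Root: F♯
Minor 3rd (3rd): A
Diminished 5th (5th): C
Minor 7th (7th): E

F♯, A, C, E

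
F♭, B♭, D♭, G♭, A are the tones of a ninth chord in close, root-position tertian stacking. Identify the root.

G♭

Arranged so that each adjacent pair is a third by letter name: G♭ – B♭ – D♭ – F♭ – A.
The bottom of that stack, G♭, is the root (this is G♭ dominant seventh sharp nine).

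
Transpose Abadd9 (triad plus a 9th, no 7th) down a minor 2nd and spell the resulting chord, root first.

G – B – D – A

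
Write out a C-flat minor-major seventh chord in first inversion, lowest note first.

In root position, C-flat minor-major seventh is C-flat–E-double-flat–G-flat–B-flat.
First inversion puts the third (E-double-flat) in the bass.

E-double-flat G-flat B-flat C-flat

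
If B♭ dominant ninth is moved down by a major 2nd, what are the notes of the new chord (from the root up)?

A major 2nd down from B-flat is A-flat, so the new chord is A-flat dominant ninth.
A-flat — root
C — major 3rd
E-flat — perfect 5th
G-flat — minor 7th
B-flat — major 9th

A-flat, C, E-flat, G-flat, B-flat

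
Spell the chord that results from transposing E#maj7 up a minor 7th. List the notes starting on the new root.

Transposed root: E# → D# (minor 7th up). So we spell D# major seventh:
- root: D#
- major 3rd: F##
- perfect 5th: A#
- major 7th: C##

D# F## A# C##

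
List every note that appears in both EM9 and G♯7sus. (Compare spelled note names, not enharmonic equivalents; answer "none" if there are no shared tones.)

G# – D# – F#

EM9: E G# B D# F#
G♯7sus: G# C# D# F#
Common to both → G#, D#, F#.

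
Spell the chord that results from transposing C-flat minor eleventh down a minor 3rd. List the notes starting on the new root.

Transposed root: Cb → Ab (minor 3rd down). So we spell Ab minor eleventh:
root → Ab
3rd (minor 3rd) → Cb
5th (perfect 5th) → Eb
7th (minor 7th) → Gb
9th (major 9th) → Bb
11th (perfect 11th) → Db

Ab  Cb  Eb  Gb  Bb  Db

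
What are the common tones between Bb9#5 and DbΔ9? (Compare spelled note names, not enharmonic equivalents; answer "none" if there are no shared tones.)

Ab C

Bb9#5 = Bb, D, F#, Ab, C.
DbΔ9 = Db, F, Ab, C, Eb.
Shared: Ab, C.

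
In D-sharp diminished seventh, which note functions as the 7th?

D-sharp diminished seventh is built on D#; its 7th is a diminished 7th above the root.
A seventh above D uses the letter C, and the diminished 7th above D# is C.

C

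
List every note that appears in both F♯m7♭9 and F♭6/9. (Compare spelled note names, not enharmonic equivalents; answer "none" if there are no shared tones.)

none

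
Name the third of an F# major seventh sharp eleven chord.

Root of F# major seventh sharp eleven = F-sharp. The 3rd is a major 3rd: F-sharp up a major 3rd → A-sharp.

A-sharp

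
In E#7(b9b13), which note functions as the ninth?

F#

E#7(b9b13) is built on E#; its 9th is a minor 9th above the root.
A second above E uses the letter F, and the minor 9th above E# is F#.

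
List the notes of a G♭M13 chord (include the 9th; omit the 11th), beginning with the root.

G♭M13 is a major thirteenth built on Gb.
root → Gb
3rd (major 3rd) → Bb
5th (perfect 5th) → Db
7th (major 7th) → F
9th (major 9th) → Ab
13th (major 13th) → Eb

Gb  Bb  Db  F  Ab  Eb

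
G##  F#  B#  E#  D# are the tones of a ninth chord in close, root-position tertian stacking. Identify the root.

Arranged so that each adjacent pair is a third by letter name: E# – G## – B# – D# – F#.
The bottom of that stack, E#, is the root (this is E# dominant seventh flat nine).

E#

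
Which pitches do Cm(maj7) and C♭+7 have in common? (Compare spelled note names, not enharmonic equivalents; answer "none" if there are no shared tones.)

E♭  G

Cm(maj7) = C, E♭, G, B.
C♭+7 = C♭, E♭, G, B𝄫.
Shared: E♭, G.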